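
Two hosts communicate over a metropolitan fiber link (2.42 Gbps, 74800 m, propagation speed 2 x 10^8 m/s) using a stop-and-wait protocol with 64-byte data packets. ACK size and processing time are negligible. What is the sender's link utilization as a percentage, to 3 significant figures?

t_tx = L/R = 512/2420000000 = 2.1157e-07 s.
t_prop = 74800/200000000 = 0.000374 s; RTT = 0.000748 s.
Cycle = t_tx + RTT = 0.000748212 s.
Utilization = t_tx / cycle = 2.1157e-07/0.000748212 = 0.0283 %.

0.0283 %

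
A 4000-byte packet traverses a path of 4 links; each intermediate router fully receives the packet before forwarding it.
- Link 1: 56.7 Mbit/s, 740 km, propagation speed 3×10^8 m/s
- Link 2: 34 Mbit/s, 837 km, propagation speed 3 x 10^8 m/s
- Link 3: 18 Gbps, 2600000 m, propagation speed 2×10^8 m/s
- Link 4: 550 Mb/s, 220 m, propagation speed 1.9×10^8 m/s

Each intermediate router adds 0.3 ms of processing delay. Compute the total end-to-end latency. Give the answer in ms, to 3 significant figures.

20.7 ms

L = 4000 × 8 = 32000 bits.
Transmission delays (L/R per hop): 0.564374, 0.941176, 0.00177778, 0.0581818 ms; sum = 1.56551 ms.
Propagation delays (d/s per hop): 2.46667, 2.79, 13, 0.00115789 ms; sum = 18.2578 ms.
Processing at 3 router(s): 3 × 0.3 ms = 0.9 ms.
End-to-end = 20.7 ms.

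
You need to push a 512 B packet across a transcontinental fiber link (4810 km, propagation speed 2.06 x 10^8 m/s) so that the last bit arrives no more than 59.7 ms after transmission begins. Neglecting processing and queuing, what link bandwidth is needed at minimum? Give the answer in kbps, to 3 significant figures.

L = 4096 bits.
Propagation delay = 4810000 / 206000000 = 23.3495 ms.
Transmission budget = 59.7 − 23.3495 = 36.3505 ms.
R ≥ L / t_tx = 4096 bits / 0.0363505 s = 113 kbps.

113 kbps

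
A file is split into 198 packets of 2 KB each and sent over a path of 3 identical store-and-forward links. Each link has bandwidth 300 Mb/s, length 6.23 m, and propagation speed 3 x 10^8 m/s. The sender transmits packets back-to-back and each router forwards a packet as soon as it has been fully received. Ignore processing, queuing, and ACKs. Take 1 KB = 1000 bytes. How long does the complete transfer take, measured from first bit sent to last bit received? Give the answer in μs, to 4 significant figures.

Per-hop transmission t_tx = L/R = 16000/300000000 = 53.3333 μs.
Per-hop propagation t_prop = 6.23/300000000 = 0.0207667 μs.
Pipeline fill: first packet needs 3·t_tx to clear all hops; remaining 197 packets each add one t_tx.
Total = (3+198-1)·t_tx + 3·t_prop = 200·53.3333 + 3·0.0207667 = 10670 μs.

10670 μs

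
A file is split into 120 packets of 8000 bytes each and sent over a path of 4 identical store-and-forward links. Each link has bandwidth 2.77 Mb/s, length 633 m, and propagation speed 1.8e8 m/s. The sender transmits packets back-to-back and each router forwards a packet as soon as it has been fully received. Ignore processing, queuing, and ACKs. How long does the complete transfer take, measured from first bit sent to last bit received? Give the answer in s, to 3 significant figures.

2.84 s

Per-hop transmission t_tx = L/R = 64000/2770000 = 0.0231047 s.
Per-hop propagation t_prop = 633/180000000 = 3.51667e-06 s.
Pipeline fill: first packet needs 4·t_tx to clear all hops; remaining 119 packets each add one t_tx.
Total = (4+120-1)·t_tx + 4·t_prop = 123·0.0231047 + 4·3.51667e-06 = 2.84 s.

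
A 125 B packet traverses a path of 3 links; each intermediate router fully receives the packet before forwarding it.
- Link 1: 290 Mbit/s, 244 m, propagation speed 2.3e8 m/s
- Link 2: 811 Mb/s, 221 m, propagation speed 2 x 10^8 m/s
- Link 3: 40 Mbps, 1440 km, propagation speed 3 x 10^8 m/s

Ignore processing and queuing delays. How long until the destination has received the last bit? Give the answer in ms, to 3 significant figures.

4.83 ms

L = 125 × 8 = 1000 bits.
Transmission delays (L/R per hop): 0.00344828, 0.00123305, 0.025 ms; sum = 0.0296813 ms.
Propagation delays (d/s per hop): 0.00106087, 0.001105, 4.8 ms; sum = 4.80217 ms.
End-to-end = 4.83 ms.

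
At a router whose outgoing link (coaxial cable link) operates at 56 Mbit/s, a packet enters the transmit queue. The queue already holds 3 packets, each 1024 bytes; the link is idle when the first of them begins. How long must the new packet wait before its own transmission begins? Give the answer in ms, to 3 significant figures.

Each queued packet: L/R = 8192/56000000 = 0.146286 ms.
3 queued → 0.438857 ms.
Queuing delay = 0.439 ms.

0.439 ms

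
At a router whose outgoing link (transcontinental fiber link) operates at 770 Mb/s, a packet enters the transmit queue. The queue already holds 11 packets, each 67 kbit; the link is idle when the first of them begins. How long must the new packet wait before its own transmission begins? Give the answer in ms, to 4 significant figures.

0.9571 ms

Each queued packet: L/R = 67000/770000000 = 0.087013 ms.
11 queued → 0.957143 ms.
Queuing delay = 0.9571 ms.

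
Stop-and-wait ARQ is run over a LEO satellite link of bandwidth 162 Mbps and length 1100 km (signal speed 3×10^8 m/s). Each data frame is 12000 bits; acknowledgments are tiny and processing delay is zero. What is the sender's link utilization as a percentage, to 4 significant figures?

t_tx = L/R = 12000/162000000 = 7.40741e-05 s.
t_prop = 1100000/300000000 = 0.00366667 s; RTT = 0.00733333 s.
Cycle = t_tx + RTT = 0.00740741 s.
Utilization = t_tx / cycle = 7.40741e-05/0.00740741 = 1.000 %.

1.000 %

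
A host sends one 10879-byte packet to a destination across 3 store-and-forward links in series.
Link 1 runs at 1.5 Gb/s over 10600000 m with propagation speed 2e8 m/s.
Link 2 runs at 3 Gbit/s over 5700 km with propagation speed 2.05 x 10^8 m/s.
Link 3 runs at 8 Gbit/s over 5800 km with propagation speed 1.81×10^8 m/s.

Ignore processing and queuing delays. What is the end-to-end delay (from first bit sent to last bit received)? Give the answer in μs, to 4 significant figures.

L = 10879 × 8 = 87032 bits.
Transmission delays (L/R per hop): 58.0213, 29.0107, 10.879 μs; sum = 97.911 μs.
Propagation delays (d/s per hop): 53000, 27804.9, 32044.2 μs; sum = 112849 μs.
End-to-end = 112900 μs.

112900 μs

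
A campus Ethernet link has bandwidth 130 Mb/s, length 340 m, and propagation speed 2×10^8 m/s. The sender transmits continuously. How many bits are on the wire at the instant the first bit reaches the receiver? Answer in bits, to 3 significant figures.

Propagation delay = 340 / 200000000 = 1.7e-06 s.
BDP = R × t_prop = 130000000 × 1.7e-06 = 221 bits.

221 bits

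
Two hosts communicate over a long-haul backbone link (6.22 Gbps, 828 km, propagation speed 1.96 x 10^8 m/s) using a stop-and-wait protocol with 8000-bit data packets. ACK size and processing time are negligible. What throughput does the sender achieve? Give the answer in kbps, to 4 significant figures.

946.7 kbps

t_tx = L/R = 8000/6220000000 = 1.28617e-06 s.
t_prop = 828000/196000000 = 0.00422449 s; RTT = 0.00844898 s.
Cycle = t_tx + RTT = 0.00845027 s.
Throughput = L / cycle = 8000 / 0.00845027 = 946.7 kbps.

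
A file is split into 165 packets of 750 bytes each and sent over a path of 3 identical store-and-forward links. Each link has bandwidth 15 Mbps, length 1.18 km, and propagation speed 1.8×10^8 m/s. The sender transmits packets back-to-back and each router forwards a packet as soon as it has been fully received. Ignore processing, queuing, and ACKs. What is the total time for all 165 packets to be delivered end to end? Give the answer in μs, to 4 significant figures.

66820 μs

Per-hop transmission t_tx = L/R = 6000/15000000 = 400 μs.
Per-hop propagation t_prop = 1180/180000000 = 6.55556 μs.
Pipeline fill: first packet needs 3·t_tx to clear all hops; remaining 164 packets each add one t_tx.
Total = (3+165-1)·t_tx + 3·t_prop = 167·400 + 3·6.55556 = 66820 μs.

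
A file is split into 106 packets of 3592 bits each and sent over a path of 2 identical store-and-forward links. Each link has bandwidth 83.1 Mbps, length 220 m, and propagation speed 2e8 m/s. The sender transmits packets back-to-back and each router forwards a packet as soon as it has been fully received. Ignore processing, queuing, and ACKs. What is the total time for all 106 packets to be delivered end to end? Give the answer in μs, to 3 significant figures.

Per-hop transmission t_tx = L/R = 3592/83100000 = 43.225 μs.
Per-hop propagation t_prop = 220/200000000 = 1.1 μs.
Pipeline fill: first packet needs 2·t_tx to clear all hops; remaining 105 packets each add one t_tx.
Total = (2+106-1)·t_tx + 2·t_prop = 107·43.225 + 2·1.1 = 4630 μs.

4630 μs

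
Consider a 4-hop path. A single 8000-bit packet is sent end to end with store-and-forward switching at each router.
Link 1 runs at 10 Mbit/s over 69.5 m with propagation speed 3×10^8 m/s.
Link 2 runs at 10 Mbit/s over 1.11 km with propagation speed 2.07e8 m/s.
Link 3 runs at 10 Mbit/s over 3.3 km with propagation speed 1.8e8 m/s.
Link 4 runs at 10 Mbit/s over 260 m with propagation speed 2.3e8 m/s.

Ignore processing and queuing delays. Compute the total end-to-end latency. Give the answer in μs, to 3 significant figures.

Transmission delay per hop = L/R = 8000/10000000 = 800 μs; 4 hops → 3200 μs.
Propagation delays (d/s per hop): 0.231667, 5.36232, 18.3333, 1.13043 μs; sum = 25.0578 μs.
End-to-end = 3230 μs.

3230 μs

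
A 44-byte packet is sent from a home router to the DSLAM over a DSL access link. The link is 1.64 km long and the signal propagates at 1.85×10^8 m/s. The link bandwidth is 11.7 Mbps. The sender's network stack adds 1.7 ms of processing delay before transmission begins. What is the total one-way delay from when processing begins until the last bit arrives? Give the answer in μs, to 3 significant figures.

1740 μs

L = 44 × 8 = 352 bits.
Transmission delay = L/R = 352 / 11700000 = 30.0855 μs.
Propagation delay = d/s = 1640 m / 185000000 m/s = 8.86486 μs.
Plus processing delay 1.7 ms = 1700 μs.
Total = 1740 μs.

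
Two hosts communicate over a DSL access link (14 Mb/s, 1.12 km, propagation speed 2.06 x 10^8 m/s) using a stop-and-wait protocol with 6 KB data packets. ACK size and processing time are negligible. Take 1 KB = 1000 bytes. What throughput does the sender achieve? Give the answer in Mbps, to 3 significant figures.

14.0 Mbps

t_tx = L/R = 48000/14000000 = 0.00342857 s.
t_prop = 1120/206000000 = 5.43689e-06 s; RTT = 1.08738e-05 s.
Cycle = t_tx + RTT = 0.00343945 s.
Throughput = L / cycle = 48000 / 0.00343945 = 14.0 Mbps.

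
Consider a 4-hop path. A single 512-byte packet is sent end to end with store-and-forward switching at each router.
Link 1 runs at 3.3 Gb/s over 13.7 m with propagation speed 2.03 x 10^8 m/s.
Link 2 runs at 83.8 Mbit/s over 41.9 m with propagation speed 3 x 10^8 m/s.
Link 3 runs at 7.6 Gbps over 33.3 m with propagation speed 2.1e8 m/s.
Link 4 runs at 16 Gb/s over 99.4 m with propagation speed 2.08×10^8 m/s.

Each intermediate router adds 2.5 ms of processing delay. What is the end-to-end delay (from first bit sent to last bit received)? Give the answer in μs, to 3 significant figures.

L = 512 × 8 = 4096 bits.
Transmission delays (L/R per hop): 1.24121, 48.8783, 0.538947, 0.256 μs; sum = 50.9144 μs.
Propagation delays (d/s per hop): 0.0674877, 0.139667, 0.158571, 0.477885 μs; sum = 0.84361 μs.
Processing at 3 router(s): 3 × 2.5 ms = 7500 μs.
End-to-end = 7550 μs.

7550 μs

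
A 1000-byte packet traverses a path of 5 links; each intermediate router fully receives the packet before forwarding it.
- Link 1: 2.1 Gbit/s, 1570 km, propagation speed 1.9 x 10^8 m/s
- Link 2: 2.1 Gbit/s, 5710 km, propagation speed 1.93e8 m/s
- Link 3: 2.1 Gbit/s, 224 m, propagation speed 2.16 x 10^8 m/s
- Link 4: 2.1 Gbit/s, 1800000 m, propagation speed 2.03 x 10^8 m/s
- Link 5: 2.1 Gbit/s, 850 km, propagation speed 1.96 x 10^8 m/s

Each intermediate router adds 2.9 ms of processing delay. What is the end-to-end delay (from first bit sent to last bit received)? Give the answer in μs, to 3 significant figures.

62700 μs

L = 1000 × 8 = 8000 bits.
Transmission delay per hop = L/R = 8000/2100000000 = 3.80952 μs; 5 hops → 19.0476 μs.
Propagation delays (d/s per hop): 8263.16, 29585.5, 1.03704, 8867, 4336.73 μs; sum = 51053.4 μs.
Processing at 4 router(s): 4 × 2.9 ms = 11600 μs.
End-to-end = 62700 μs.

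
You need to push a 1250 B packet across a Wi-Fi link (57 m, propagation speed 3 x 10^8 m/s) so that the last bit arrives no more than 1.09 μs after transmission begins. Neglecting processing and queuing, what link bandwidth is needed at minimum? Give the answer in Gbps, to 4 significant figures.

11.11 Gbps

L = 10000 bits.
Propagation delay = 57 / 300000000 = 0.19 μs.
Transmission budget = 1.09 − 0.19 = 0.9 μs.
R ≥ L / t_tx = 10000 bits / 9e-07 s = 11.11 Gbps.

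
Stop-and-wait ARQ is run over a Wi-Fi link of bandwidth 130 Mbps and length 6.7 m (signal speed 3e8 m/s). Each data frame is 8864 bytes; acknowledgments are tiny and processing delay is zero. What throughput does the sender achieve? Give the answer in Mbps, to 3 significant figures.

130 Mbps

t_tx = L/R = 70912/130000000 = 0.000545477 s.
t_prop = 6.7/300000000 = 2.23333e-08 s; RTT = 4.46667e-08 s.
Cycle = t_tx + RTT = 0.000545522 s.
Throughput = L / cycle = 70912 / 0.000545522 = 130 Mbps.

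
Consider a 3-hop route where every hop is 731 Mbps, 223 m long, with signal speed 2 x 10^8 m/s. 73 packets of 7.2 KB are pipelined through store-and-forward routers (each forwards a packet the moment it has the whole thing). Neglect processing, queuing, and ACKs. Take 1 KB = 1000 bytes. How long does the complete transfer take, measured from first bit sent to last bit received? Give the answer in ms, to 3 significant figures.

Per-hop transmission t_tx = L/R = 57600/731000000 = 0.0787962 ms.
Per-hop propagation t_prop = 223/200000000 = 0.001115 ms.
Pipeline fill: first packet needs 3·t_tx to clear all hops; remaining 72 packets each add one t_tx.
Total = (3+73-1)·t_tx + 3·t_prop = 75·0.0787962 + 3·0.001115 = 5.91 ms.

5.91 ms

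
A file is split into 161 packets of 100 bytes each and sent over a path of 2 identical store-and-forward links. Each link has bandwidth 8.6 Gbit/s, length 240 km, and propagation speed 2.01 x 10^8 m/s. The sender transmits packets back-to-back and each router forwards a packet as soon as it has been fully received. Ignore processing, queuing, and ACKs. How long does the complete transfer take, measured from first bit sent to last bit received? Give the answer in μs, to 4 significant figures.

Per-hop transmission t_tx = L/R = 800/8600000000 = 0.0930233 μs.
Per-hop propagation t_prop = 240000/2.01e+08 = 1194.03 μs.
Pipeline fill: first packet needs 2·t_tx to clear all hops; remaining 160 packets each add one t_tx.
Total = (2+161-1)·t_tx + 2·t_prop = 162·0.0930233 + 2·1194.03 = 2403 μs.

2403 μs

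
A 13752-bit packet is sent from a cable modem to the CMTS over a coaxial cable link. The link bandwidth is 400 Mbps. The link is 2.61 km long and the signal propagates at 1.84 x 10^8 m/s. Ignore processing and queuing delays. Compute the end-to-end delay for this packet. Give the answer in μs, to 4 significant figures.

Transmission delay = L/R = 13752 / 400000000 = 34.38 μs.
Propagation delay = d/s = 2610 m / 184000000 m/s = 14.1848 μs.
Total = 48.56 μs.

48.56 μs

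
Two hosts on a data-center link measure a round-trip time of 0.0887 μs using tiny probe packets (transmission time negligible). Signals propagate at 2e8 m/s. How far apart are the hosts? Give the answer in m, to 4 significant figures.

One-way propagation = RTT/2 = 0.04435 μs.
d = s × t = 200000000 × 4.435e-08 = 8.870 m.

8.870 m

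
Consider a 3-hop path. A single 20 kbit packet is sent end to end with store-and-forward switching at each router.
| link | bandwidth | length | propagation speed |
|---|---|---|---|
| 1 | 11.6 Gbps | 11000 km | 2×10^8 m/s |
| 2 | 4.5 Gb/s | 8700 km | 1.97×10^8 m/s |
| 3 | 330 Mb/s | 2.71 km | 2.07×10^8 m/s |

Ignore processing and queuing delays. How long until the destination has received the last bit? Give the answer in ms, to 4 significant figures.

99.24 ms

L = 20000 bits.
Transmission delays (L/R per hop): 0.00172414, 0.00444444, 0.0606061 ms; sum = 0.0667746 ms.
Propagation delays (d/s per hop): 55, 44.1624, 0.0130918 ms; sum = 99.1755 ms.
End-to-end = 99.24 ms.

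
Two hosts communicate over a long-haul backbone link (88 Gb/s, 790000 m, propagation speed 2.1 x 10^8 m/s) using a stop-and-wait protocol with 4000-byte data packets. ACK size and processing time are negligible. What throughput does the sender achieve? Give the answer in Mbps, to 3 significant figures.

4.25 Mbps

t_tx = L/R = 32000/88000000000 = 3.63636e-07 s.
t_prop = 790000/210000000 = 0.0037619 s; RTT = 0.00752381 s.
Cycle = t_tx + RTT = 0.00752417 s.
Throughput = L / cycle = 32000 / 0.00752417 = 4.25 Mbps.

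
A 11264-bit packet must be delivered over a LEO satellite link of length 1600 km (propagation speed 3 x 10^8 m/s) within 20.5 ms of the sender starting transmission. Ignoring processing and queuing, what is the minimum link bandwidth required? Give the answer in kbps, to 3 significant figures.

743 kbps

Propagation delay = 1600000 / 300000000 = 5.33333 ms.
Transmission budget = 20.5 − 5.33333 = 15.1667 ms.
R ≥ L / t_tx = 11264 bits / 0.0151667 s = 743 kbps.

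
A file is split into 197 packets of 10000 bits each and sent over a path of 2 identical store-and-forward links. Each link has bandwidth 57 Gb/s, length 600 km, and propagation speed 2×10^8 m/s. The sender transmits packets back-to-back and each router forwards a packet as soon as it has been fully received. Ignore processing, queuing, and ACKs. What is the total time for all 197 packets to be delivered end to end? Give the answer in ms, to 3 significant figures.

Per-hop transmission t_tx = L/R = 10000/57000000000 = 0.000175439 ms.
Per-hop propagation t_prop = 600000/200000000 = 3 ms.
Pipeline fill: first packet needs 2·t_tx to clear all hops; remaining 196 packets each add one t_tx.
Total = (2+197-1)·t_tx + 2·t_prop = 198·0.000175439 + 2·3 = 6.03 ms.

6.03 ms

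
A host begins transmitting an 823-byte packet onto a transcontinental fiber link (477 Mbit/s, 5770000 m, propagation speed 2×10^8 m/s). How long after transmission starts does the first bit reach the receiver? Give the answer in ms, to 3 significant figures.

First bit experiences only propagation delay: d/s = 5770000/200000000 = 28.9 ms.

28.9 ms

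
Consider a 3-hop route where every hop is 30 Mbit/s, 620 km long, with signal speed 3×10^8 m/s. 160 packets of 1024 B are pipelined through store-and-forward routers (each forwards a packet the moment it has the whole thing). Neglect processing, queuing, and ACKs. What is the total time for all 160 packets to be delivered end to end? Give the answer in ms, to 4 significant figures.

Per-hop transmission t_tx = L/R = 8192/30000000 = 0.273067 ms.
Per-hop propagation t_prop = 620000/300000000 = 2.06667 ms.
Pipeline fill: first packet needs 3·t_tx to clear all hops; remaining 159 packets each add one t_tx.
Total = (3+160-1)·t_tx + 3·t_prop = 162·0.273067 + 3·2.06667 = 50.44 ms.

50.44 ms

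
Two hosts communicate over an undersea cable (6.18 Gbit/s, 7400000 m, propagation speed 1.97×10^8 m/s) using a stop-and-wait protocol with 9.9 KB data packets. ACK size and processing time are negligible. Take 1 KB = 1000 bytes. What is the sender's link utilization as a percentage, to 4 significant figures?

t_tx = L/R = 79200/6180000000 = 1.28155e-05 s.
t_prop = 7400000/197000000 = 0.0375635 s; RTT = 0.0751269 s.
Cycle = t_tx + RTT = 0.0751397 s.
Utilization = t_tx / cycle = 1.28155e-05/0.0751397 = 0.01706 %.

0.01706 %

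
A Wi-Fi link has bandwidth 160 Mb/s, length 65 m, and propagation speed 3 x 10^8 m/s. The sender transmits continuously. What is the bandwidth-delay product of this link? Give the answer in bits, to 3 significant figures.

Propagation delay = 65 / 300000000 = 2.16667e-07 s.
BDP = R × t_prop = 160000000 × 2.16667e-07 = 34.6667 bits.

34.7 bits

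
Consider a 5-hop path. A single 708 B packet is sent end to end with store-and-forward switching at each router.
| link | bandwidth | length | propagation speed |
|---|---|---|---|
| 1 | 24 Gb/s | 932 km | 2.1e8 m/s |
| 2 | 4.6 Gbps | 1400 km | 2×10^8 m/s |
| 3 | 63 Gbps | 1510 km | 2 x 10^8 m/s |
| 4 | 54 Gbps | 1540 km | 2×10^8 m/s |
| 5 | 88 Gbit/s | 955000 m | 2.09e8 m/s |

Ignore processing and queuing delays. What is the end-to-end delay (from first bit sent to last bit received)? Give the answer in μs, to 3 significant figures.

31300 μs

L = 708 × 8 = 5664 bits.
Transmission delays (L/R per hop): 0.236, 1.2313, 0.0899048, 0.104889, 0.0643636 μs; sum = 1.72646 μs.
Propagation delays (d/s per hop): 4438.1, 7000, 7550, 7700, 4569.38 μs; sum = 31257.5 μs.
End-to-end = 31300 μs.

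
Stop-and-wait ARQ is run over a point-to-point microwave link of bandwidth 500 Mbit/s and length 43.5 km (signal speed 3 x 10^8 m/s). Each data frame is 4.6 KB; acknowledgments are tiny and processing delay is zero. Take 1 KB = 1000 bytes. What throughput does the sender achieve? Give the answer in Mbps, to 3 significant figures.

t_tx = L/R = 36800/500000000 = 7.36e-05 s.
t_prop = 43500/300000000 = 0.000145 s; RTT = 0.00029 s.
Cycle = t_tx + RTT = 0.0003636 s.
Throughput = L / cycle = 36800 / 0.0003636 = 101 Mbps.

101 Mbps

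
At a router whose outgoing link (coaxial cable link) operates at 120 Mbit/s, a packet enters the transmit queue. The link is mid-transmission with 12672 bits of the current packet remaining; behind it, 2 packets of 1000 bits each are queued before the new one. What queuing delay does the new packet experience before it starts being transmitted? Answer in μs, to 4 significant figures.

122.3 μs

Each queued packet: L/R = 1000/120000000 = 8.33333 μs.
2 queued → 16.6667 μs.
Plus remaining 12672 bits of current packet: 105.6 μs.
Queuing delay = 122.3 μs.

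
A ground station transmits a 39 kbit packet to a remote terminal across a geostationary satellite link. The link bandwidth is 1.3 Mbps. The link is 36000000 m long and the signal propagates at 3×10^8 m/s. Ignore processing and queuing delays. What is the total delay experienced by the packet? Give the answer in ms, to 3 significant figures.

150 ms

L = 39000 bits.
Transmission delay = L/R = 39000 / 1300000 = 30 ms.
Propagation delay = d/s = 36000000 m / 300000000 m/s = 120 ms.
Total = 150 ms.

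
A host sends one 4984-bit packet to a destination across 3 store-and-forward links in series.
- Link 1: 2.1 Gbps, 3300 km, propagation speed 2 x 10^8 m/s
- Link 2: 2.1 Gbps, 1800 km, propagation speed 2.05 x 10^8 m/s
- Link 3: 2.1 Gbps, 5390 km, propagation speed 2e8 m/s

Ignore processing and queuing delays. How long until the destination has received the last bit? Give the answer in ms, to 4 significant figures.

52.24 ms

Transmission delay per hop = L/R = 4984/2100000000 = 0.00237333 ms; 3 hops → 0.00712 ms.
Propagation delays (d/s per hop): 16.5, 8.78049, 26.95 ms; sum = 52.2305 ms.
End-to-end = 52.24 ms.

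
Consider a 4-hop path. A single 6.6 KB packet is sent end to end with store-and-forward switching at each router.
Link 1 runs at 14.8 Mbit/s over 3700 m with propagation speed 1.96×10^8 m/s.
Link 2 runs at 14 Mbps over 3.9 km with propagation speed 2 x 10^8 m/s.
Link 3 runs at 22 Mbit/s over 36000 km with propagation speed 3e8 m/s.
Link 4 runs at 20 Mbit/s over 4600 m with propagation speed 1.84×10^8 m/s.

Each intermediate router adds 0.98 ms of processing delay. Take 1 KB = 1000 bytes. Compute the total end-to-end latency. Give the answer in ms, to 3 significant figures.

135 ms

L = 52800 bits.
Transmission delays (L/R per hop): 3.56757, 3.77143, 2.4, 2.64 ms; sum = 12.379 ms.
Propagation delays (d/s per hop): 0.0188776, 0.0195, 120, 0.025 ms; sum = 120.063 ms.
Processing at 3 router(s): 3 × 0.98 ms = 2.94 ms.
End-to-end = 135 ms.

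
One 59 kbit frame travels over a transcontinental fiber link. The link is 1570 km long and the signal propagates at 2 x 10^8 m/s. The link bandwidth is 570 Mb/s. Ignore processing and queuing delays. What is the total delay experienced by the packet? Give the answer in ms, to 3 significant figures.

L = 59000 bits.
Transmission delay = L/R = 59000 / 570000000 = 0.103509 ms.
Propagation delay = d/s = 1570000 m / 200000000 m/s = 7.85 ms.
Total = 7.95 ms.

7.95 ms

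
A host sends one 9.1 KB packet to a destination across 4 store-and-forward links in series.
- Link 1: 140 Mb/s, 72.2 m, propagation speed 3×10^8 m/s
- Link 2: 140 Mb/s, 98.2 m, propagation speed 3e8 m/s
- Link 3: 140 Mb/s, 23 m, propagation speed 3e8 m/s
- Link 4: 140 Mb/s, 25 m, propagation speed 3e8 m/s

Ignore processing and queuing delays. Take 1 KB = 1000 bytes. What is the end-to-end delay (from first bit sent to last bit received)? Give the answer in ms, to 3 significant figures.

2.08 ms

L = 72800 bits.
Transmission delay per hop = L/R = 72800/140000000 = 0.52 ms; 4 hops → 2.08 ms.
Propagation delays (d/s per hop): 0.000240667, 0.000327333, 7.66667e-05, 8.33333e-05 ms; sum = 0.000728 ms.
End-to-end = 2.08 ms.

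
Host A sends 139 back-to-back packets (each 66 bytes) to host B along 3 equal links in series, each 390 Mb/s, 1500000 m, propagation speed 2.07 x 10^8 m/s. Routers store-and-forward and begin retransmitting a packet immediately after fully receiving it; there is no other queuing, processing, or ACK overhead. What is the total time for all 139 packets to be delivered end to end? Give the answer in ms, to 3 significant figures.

21.9 ms

Per-hop transmission t_tx = L/R = 528/390000000 = 0.00135385 ms.
Per-hop propagation t_prop = 1500000/2.07e+08 = 7.24638 ms.
Pipeline fill: first packet needs 3·t_tx to clear all hops; remaining 138 packets each add one t_tx.
Total = (3+139-1)·t_tx + 3·t_prop = 141·0.00135385 + 3·7.24638 = 21.9 ms.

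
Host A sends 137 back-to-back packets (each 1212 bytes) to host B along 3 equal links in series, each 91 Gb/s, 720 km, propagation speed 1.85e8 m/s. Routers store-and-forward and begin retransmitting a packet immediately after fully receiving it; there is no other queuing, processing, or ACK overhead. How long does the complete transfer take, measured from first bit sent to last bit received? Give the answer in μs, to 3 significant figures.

11700 μs

Per-hop transmission t_tx = L/R = 9696/91000000000 = 0.106549 μs.
Per-hop propagation t_prop = 720000/185000000 = 3891.89 μs.
Pipeline fill: first packet needs 3·t_tx to clear all hops; remaining 136 packets each add one t_tx.
Total = (3+137-1)·t_tx + 3·t_prop = 139·0.106549 + 3·3891.89 = 11700 μs.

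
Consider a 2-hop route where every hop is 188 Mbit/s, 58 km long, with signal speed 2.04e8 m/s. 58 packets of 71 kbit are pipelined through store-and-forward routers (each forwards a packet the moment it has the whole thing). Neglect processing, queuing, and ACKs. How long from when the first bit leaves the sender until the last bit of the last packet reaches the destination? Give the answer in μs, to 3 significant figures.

Per-hop transmission t_tx = L/R = 71000/188000000 = 377.66 μs.
Per-hop propagation t_prop = 58000/204000000 = 284.314 μs.
Pipeline fill: first packet needs 2·t_tx to clear all hops; remaining 57 packets each add one t_tx.
Total = (2+58-1)·t_tx + 2·t_prop = 59·377.66 + 2·284.314 = 22900 μs.

22900 μs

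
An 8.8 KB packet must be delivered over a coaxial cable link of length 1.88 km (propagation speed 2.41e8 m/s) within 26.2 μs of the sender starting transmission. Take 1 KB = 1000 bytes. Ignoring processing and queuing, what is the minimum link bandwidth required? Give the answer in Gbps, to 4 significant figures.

3.826 Gbps

L = 70400 bits.
Propagation delay = 1880 / 241000000 = 7.80083 μs.
Transmission budget = 26.2 − 7.80083 = 18.3992 μs.
R ≥ L / t_tx = 70400 bits / 1.83992e-05 s = 3.826 Gbps.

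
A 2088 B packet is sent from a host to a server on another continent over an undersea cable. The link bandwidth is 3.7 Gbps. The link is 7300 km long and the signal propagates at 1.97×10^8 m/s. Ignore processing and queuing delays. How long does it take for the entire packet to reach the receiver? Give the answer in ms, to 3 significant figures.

L = 2088 × 8 = 16704 bits.
Transmission delay = L/R = 16704 / 3700000000 = 0.00451459 ms.
Propagation delay = d/s = 7300000 m / 197000000 m/s = 37.0558 ms.
Total = 37.1 ms.

37.1 ms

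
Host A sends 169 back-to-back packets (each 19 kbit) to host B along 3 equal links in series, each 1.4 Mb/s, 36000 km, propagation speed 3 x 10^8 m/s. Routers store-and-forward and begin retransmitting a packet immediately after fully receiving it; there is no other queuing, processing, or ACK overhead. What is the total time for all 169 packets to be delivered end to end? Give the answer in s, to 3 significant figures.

2.68 s

Per-hop transmission t_tx = L/R = 19000/1400000 = 0.0135714 s.
Per-hop propagation t_prop = 36000000/300000000 = 0.12 s.
Pipeline fill: first packet needs 3·t_tx to clear all hops; remaining 168 packets each add one t_tx.
Total = (3+169-1)·t_tx + 3·t_prop = 171·0.0135714 + 3·0.12 = 2.68 s.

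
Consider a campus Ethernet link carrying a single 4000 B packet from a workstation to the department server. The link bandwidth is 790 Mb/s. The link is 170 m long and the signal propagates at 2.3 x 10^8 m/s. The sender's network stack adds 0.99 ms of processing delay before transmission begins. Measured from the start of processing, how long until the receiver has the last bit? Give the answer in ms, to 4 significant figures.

1.031 ms

L = 4000 × 8 = 32000 bits.
Transmission delay = L/R = 32000 / 790000000 = 0.0405063 ms.
Propagation delay = d/s = 170 m / 2.3e+08 m/s = 0.00073913 ms.
Plus processing delay 0.99 ms = 0.99 ms.
Total = 1.031 ms.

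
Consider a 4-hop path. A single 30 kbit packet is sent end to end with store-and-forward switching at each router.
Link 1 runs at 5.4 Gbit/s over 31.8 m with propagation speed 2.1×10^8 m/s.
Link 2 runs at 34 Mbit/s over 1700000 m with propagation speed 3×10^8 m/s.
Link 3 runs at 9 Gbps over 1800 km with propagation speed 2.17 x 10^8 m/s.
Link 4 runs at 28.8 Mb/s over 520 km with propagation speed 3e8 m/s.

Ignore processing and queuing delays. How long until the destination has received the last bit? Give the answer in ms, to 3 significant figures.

17.6 ms

L = 30000 bits.
Transmission delays (L/R per hop): 0.00555556, 0.882353, 0.00333333, 1.04167 ms; sum = 1.93291 ms.
Propagation delays (d/s per hop): 0.000151429, 5.66667, 8.29493, 1.73333 ms; sum = 15.6951 ms.
End-to-end = 17.6 ms.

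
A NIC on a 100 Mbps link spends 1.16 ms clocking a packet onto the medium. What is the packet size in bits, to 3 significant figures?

116000 bits

L = R × t_tx = 100000000 b/s × 0.00116 s = 116000 bits.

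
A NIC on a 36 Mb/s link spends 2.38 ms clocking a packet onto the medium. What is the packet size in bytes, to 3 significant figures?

10700 bytes

L = R × t_tx = 36000000 b/s × 0.00238 s = 85680 bits.
In bytes: 85680 / 8 = 10700 bytes.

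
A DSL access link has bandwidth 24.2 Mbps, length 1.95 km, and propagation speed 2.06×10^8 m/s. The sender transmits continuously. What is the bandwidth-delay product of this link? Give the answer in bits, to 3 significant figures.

Propagation delay = 1950 / 206000000 = 9.46602e-06 s.
BDP = R × t_prop = 24200000 × 9.46602e-06 = 229.078 bits.

229 bits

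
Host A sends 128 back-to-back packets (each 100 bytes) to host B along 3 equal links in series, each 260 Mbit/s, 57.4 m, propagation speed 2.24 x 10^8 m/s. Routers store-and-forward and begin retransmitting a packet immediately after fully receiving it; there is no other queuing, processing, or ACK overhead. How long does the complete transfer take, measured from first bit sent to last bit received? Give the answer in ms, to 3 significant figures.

0.401 ms

Per-hop transmission t_tx = L/R = 800/260000000 = 0.00307692 ms.
Per-hop propagation t_prop = 57.4/2.24e+08 = 0.00025625 ms.
Pipeline fill: first packet needs 3·t_tx to clear all hops; remaining 127 packets each add one t_tx.
Total = (3+128-1)·t_tx + 3·t_prop = 130·0.00307692 + 3·0.00025625 = 0.401 ms.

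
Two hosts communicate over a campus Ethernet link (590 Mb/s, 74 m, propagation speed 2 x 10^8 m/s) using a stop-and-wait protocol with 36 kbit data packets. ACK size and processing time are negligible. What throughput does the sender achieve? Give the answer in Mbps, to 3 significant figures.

583 Mbps

t_tx = L/R = 36000/590000000 = 6.10169e-05 s.
t_prop = 74/200000000 = 3.7e-07 s; RTT = 7.4e-07 s.
Cycle = t_tx + RTT = 6.17569e-05 s.
Throughput = L / cycle = 36000 / 6.17569e-05 = 583 Mbps.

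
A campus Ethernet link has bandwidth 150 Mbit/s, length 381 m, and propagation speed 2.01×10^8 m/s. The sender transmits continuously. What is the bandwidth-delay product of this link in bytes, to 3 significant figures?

35.5 bytes

Propagation delay = 381 / 2.01e+08 = 1.89552e-06 s.
BDP = R × t_prop = 150000000 × 1.89552e-06 = 284.328 bits.
In bytes: 284.328/8 = 35.5 bytes.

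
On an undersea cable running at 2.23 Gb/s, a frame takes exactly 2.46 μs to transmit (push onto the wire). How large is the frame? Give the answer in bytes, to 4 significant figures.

L = R × t_tx = 2230000000 b/s × 2.46e-06 s = 5485.8 bits.
In bytes: 5485.8 / 8 = 685.7 bytes.

685.7 bytes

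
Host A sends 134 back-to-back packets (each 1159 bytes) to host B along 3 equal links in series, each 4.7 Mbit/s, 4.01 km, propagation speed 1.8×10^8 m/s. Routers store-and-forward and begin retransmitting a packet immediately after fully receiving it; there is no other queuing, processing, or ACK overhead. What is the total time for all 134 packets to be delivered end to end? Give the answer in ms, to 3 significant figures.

Per-hop transmission t_tx = L/R = 9272/4700000 = 1.97277 ms.
Per-hop propagation t_prop = 4010/180000000 = 0.0222778 ms.
Pipeline fill: first packet needs 3·t_tx to clear all hops; remaining 133 packets each add one t_tx.
Total = (3+134-1)·t_tx + 3·t_prop = 136·1.97277 + 3·0.0222778 = 268 ms.

268 ms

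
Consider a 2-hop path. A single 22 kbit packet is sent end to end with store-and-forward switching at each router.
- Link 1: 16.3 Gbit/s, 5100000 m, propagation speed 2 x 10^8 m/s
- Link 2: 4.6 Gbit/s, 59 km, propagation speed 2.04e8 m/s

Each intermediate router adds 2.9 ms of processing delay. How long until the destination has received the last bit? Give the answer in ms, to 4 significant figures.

L = 22000 bits.
Transmission delays (L/R per hop): 0.00134969, 0.00478261 ms; sum = 0.0061323 ms.
Propagation delays (d/s per hop): 25.5, 0.289216 ms; sum = 25.7892 ms.
Processing at 1 router(s): 1 × 2.9 ms = 2.9 ms.
End-to-end = 28.70 ms.

28.70 ms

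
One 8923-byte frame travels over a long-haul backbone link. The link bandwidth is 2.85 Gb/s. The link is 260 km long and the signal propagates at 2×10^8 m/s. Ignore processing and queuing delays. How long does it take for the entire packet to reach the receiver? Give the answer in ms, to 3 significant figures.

1.33 ms

L = 8923 × 8 = 71384 bits.
Transmission delay = L/R = 71384 / 2850000000 = 0.025047 ms.
Propagation delay = d/s = 260000 m / 200000000 m/s = 1.3 ms.
Total = 1.33 ms.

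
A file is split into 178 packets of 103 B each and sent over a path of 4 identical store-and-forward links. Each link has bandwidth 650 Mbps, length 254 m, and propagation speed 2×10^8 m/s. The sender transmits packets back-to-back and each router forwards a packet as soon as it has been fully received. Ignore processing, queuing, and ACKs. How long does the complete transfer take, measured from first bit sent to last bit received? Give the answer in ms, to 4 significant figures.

Per-hop transmission t_tx = L/R = 824/650000000 = 0.00126769 ms.
Per-hop propagation t_prop = 254/200000000 = 0.00127 ms.
Pipeline fill: first packet needs 4·t_tx to clear all hops; remaining 177 packets each add one t_tx.
Total = (4+178-1)·t_tx + 4·t_prop = 181·0.00126769 + 4·0.00127 = 0.2345 ms.

0.2345 ms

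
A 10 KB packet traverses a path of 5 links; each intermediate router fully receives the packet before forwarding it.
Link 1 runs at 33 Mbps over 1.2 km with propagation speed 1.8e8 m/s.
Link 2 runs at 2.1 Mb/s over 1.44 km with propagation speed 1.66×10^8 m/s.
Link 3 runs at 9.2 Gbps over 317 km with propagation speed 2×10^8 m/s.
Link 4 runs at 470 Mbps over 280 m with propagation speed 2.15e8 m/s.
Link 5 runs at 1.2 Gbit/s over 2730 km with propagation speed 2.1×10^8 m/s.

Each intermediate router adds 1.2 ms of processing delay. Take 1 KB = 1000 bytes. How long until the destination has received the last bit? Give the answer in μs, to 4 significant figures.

L = 80000 bits.
Transmission delays (L/R per hop): 2424.24, 38095.2, 8.69565, 170.213, 66.6667 μs; sum = 40765.1 μs.
Propagation delays (d/s per hop): 6.66667, 8.6747, 1585, 1.30233, 13000 μs; sum = 14601.6 μs.
Processing at 4 router(s): 4 × 1.2 ms = 4800 μs.
End-to-end = 60170 μs.

60170 μs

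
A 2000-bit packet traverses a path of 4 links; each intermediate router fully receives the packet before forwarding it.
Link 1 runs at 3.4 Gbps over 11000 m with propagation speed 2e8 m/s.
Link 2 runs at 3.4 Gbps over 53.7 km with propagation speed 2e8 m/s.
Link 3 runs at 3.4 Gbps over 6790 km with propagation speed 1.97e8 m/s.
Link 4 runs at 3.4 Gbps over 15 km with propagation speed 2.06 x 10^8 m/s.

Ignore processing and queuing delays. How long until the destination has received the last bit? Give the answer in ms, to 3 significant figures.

Transmission delay per hop = L/R = 2000/3400000000 = 0.000588235 ms; 4 hops → 0.00235294 ms.
Propagation delays (d/s per hop): 0.055, 0.2685, 34.467, 0.0728155 ms; sum = 34.8633 ms.
End-to-end = 34.9 ms.

34.9 ms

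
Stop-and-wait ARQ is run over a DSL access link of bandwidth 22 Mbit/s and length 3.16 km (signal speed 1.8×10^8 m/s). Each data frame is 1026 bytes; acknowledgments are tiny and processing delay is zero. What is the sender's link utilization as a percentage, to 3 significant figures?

91.4 %

t_tx = L/R = 8208/22000000 = 0.000373091 s.
t_prop = 3160/180000000 = 1.75556e-05 s; RTT = 3.51111e-05 s.
Cycle = t_tx + RTT = 0.000408202 s.
Utilization = t_tx / cycle = 0.000373091/0.000408202 = 91.4 %.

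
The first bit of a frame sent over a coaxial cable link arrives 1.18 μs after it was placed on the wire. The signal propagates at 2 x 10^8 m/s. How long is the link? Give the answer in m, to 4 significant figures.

236.0 m

d = s × t_prop = 200000000 × 1.18e-06 = 236.0 m.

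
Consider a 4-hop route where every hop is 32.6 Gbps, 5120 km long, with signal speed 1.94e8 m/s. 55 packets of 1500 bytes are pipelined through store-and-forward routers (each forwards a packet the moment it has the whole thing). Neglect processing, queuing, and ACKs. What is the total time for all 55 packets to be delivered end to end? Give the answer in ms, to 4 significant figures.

Per-hop transmission t_tx = L/R = 12000/32600000000 = 0.000368098 ms.
Per-hop propagation t_prop = 5120000/194000000 = 26.3918 ms.
Pipeline fill: first packet needs 4·t_tx to clear all hops; remaining 54 packets each add one t_tx.
Total = (4+55-1)·t_tx + 4·t_prop = 58·0.000368098 + 4·26.3918 = 105.6 ms.

105.6 ms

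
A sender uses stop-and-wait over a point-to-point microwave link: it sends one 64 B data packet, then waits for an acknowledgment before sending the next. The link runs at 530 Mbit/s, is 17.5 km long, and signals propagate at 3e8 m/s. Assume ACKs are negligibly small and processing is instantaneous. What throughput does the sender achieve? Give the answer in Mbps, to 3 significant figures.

4.35 Mbps

t_tx = L/R = 512/530000000 = 9.66038e-07 s.
t_prop = 17500/300000000 = 5.83333e-05 s; RTT = 0.000116667 s.
Cycle = t_tx + RTT = 0.000117633 s.
Throughput = L / cycle = 512 / 0.000117633 = 4.35 Mbps.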